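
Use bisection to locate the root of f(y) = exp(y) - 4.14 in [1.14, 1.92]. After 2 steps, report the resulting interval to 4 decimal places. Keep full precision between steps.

f(1.140000) = -1.013232, f(1.920000) = 2.680958 (opposite signs)
step 1: m = 1.530000, f(m) = 0.478177 > 0 → root in [1.140000, 1.530000]
step 2: m = 1.335000, f(m) = -0.340004 < 0 → root in [1.335000, 1.530000]

[1.3350, 1.5300]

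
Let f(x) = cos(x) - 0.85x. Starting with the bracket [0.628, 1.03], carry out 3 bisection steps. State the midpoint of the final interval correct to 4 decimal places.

f(0.628000) = 0.275404, f(1.030000) = -0.360681 (opposite signs)
step 1: m = 0.829000, f(m) = -0.029037 < 0 → root in [0.628000, 0.829000]
step 2: m = 0.728500, f(m) = 0.126949 > 0 → root in [0.728500, 0.829000]
step 3: m = 0.778750, f(m) = 0.049855 > 0 → root in [0.778750, 0.829000]
Midpoint of [0.778750, 0.829000] = 0.803875

0.8039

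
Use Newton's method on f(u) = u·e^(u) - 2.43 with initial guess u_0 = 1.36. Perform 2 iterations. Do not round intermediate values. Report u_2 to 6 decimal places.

Newton update: u ← u − f(u)/f'(u).
f'(u) = (u + 1)·e^(u)
u_0 = 1.360000: f = 2.868823, f' = 9.195016 → u_1 = 1.360000 - (2.868823)/(9.195016) = 1.048002
u_1 = 1.048002: f = 0.558849, f' = 5.840797 → u_2 = 1.048002 - (0.558849)/(5.840797) = 0.952322

0.952322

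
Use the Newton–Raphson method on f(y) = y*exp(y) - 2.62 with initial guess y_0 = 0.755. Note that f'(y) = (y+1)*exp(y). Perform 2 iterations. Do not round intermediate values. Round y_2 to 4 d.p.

0.9831

Newton update: y ← y − f(y)/f'(y).
y_0 = 0.755000: f = -1.013653, f' = 3.733958 → y_1 = 0.755000 - (-1.013653)/(3.733958) = 1.026469
y_1 = 1.026469: f = 0.245072, f' = 5.656264 → y_2 = 1.026469 - (0.245072)/(5.656264) = 0.983141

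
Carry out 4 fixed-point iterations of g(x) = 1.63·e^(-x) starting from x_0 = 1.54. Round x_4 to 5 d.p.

x_1 = g(1.540000) = 0.349441
x_2 = g(0.349441) = 1.149284
x_3 = g(1.149284) = 0.516488
x_4 = g(0.516488) = 0.972478

0.97248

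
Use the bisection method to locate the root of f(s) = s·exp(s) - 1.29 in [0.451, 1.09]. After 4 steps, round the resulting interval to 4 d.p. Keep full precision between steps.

[0.6507, 0.6906]

f(0.451000) = -0.581984, f(1.090000) = 1.951959 (opposite signs)
step 1: m = 0.770500, f(m) = 0.374932 > 0 → root in [0.451000, 0.770500]
step 2: m = 0.610750, f(m) = -0.165113 < 0 → root in [0.610750, 0.770500]
step 3: m = 0.690625, f(m) = 0.087771 > 0 → root in [0.610750, 0.690625]
step 4: m = 0.650688, f(m) = -0.042724 < 0 → root in [0.650688, 0.690625]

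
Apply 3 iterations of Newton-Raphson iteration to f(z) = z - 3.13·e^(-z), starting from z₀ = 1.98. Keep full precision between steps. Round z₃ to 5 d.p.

Newton update: z ← z − f(z)/f'(z).
f'(z) = 1 + 3.13·e^(-z)
z_0 = 1.980000: f = 1.547843, f' = 1.432157 → z_1 = 1.980000 - (1.547843)/(1.432157) = 0.899222
z_1 = 0.899222: f = -0.374331, f' = 2.273553 → z_2 = 0.899222 - (-0.374331)/(2.273553) = 1.063868
z_2 = 1.063868: f = -0.016352, f' = 2.080220 → z_3 = 1.063868 - (-0.016352)/(2.080220) = 1.071729

1.07173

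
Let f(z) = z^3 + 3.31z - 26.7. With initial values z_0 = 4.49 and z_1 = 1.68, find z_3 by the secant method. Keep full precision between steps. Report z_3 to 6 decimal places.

2.814422

f(z_0) = 78.680749, f(z_1) = -16.397568
z_2 = 1.680000 - (-16.397568)·(1.680000 - 4.490000)/(-16.397568 - (78.680749)) = 2.164623; f(z_2) = -9.392551
z_3 = 2.164623 - (-9.392551)·(2.164623 - 1.680000)/(-9.392551 - (-16.397568)) = 2.814422; f(z_3) = 4.908685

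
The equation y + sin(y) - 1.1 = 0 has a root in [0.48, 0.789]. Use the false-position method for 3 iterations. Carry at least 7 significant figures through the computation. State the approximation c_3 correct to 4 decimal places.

f(0.480000) = -0.158221, f(0.789000) = 0.398649
step 1: c = 0.567795, f(c) = 0.005569 > 0 → new bracket [0.480000, 0.567795]
step 2: c = 0.564810, f(c) = 0.000065 > 0 → new bracket [0.480000, 0.564810]
step 3: c = 0.564775, f(c) = 0.000001 > 0 → new bracket [0.480000, 0.564775]

0.5648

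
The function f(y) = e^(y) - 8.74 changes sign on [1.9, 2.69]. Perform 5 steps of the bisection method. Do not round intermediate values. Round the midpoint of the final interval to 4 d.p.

2.1592

f(1.900000) = -2.054106, f(2.690000) = 5.991676 (opposite signs)
step 1: m = 2.295000, f(m) = 1.184436 > 0 → root in [1.900000, 2.295000]
step 2: m = 2.097500, f(m) = -0.594220 < 0 → root in [2.097500, 2.295000]
step 3: m = 2.196250, f(m) = 0.251233 > 0 → root in [2.097500, 2.196250]
step 4: m = 2.146875, f(m) = -0.181927 < 0 → root in [2.146875, 2.196250]
step 5: m = 2.171563, f(m) = 0.031980 > 0 → root in [2.146875, 2.171563]
Midpoint of [2.146875, 2.171563] = 2.159219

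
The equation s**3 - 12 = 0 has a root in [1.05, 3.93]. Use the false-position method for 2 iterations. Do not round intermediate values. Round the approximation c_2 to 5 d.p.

f(1.050000) = -10.842375, f(3.930000) = 48.698457
step 1: c = 1.574447, f(c) = -8.097126 < 0 → new bracket [1.574447, 3.930000]
step 2: c = 1.910269, f(c) = -5.029179 < 0 → new bracket [1.910269, 3.930000]

1.91027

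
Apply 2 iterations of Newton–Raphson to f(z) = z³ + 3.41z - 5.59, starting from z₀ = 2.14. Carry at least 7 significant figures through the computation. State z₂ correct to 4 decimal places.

1.2070

Newton update: z ← z − f(z)/f'(z).
f'(z) = 3z² + 3.41
z_0 = 2.140000: f = 11.507744, f' = 17.148800 → z_1 = 2.140000 - (11.507744)/(17.148800) = 1.468948
z_1 = 1.468948: f = 2.588816, f' = 9.883421 → z_2 = 1.468948 - (2.588816)/(9.883421) = 1.207012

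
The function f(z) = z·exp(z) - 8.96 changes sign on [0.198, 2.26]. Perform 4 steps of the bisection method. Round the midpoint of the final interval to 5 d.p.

f(0.198000) = -8.718645, f(2.260000) = 12.697782 (opposite signs)
step 1: m = 1.229000, f(m) = -4.759511 < 0 → root in [1.229000, 2.260000]
step 2: m = 1.744500, f(m) = 1.023842 > 0 → root in [1.229000, 1.744500]
step 3: m = 1.486750, f(m) = -2.384553 < 0 → root in [1.486750, 1.744500]
step 4: m = 1.615625, f(m) = -0.831740 < 0 → root in [1.615625, 1.744500]
Midpoint of [1.615625, 1.744500] = 1.680063

1.68006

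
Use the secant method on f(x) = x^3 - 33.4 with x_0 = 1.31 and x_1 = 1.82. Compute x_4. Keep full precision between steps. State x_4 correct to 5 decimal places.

2.82234

f(x_0) = -31.151909, f(x_1) = -27.371432
x_2 = 1.820000 - (-27.371432)·(1.820000 - 1.310000)/(-27.371432 - (-31.151909)) = 5.512505; f(x_2) = 134.112413
x_3 = 5.512505 - (134.112413)·(5.512505 - 1.820000)/(134.112413 - (-27.371432)) = 2.445878; f(x_3) = -18.767981
x_4 = 2.445878 - (-18.767981)·(2.445878 - 5.512505)/(-18.767981 - (134.112413)) = 2.822345; f(x_4) = -10.918249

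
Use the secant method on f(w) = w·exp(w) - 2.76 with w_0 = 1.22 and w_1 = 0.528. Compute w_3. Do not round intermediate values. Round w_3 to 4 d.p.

1.0423

Secant update: w_(k+1) = w_k − f(w_k)·(w_k − w_(k-1))/(f(w_k) − f(w_(k-1))).
f(w_0) = 1.372369, f(w_1) = -1.864756
w_2 = 0.528000 - (-1.864756)·(0.528000 - 1.220000)/(-1.864756 - (1.372369)) = 0.926629; f(w_2) = -0.419355
w_3 = 0.926629 - (-0.419355)·(0.926629 - 0.528000)/(-0.419355 - (-1.864756)) = 1.042283; f(w_3) = 0.195586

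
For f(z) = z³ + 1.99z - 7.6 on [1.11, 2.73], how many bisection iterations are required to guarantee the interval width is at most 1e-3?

11

Initial width b − a = 2.73 − 1.11 = 1.620000.
After n steps the width is (b−a)/2^n; need (b−a)/2^n ≤ 1e-3.
So n ≥ log₂(1.620000/1e-3) = log₂(1620.0000) ≈ 10.6618.
Hence n = 11.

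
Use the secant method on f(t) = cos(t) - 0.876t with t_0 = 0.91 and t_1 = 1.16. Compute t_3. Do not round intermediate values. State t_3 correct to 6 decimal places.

f(t_0) = -0.183414, f(t_1) = -0.616820
t_2 = 1.160000 - (-0.616820)·(1.160000 - 0.910000)/(-0.616820 - (-0.183414)) = 0.804202; f(t_2) = -0.010795
t_3 = 0.804202 - (-0.010795)·(0.804202 - 1.160000)/(-0.010795 - (-0.616820)) = 0.797864; f(t_3) = -0.000692

0.797864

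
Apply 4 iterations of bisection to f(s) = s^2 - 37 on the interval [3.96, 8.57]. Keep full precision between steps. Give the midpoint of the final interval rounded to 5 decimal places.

f(3.960000) = -21.318400, f(8.570000) = 36.444900 (opposite signs)
step 1: m = 6.265000, f(m) = 2.250225 > 0 → root in [3.960000, 6.265000]
step 2: m = 5.112500, f(m) = -10.862344 < 0 → root in [5.112500, 6.265000]
step 3: m = 5.688750, f(m) = -4.638123 < 0 → root in [5.688750, 6.265000]
step 4: m = 5.976875, f(m) = -1.276965 < 0 → root in [5.976875, 6.265000]
Midpoint of [5.976875, 6.265000] = 6.120938

6.12094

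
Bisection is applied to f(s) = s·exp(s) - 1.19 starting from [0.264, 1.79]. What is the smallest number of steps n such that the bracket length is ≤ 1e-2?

8

Initial width b − a = 1.79 − 0.264 = 1.526000.
After n steps the width is (b−a)/2^n; need (b−a)/2^n ≤ 1e-2.
So n ≥ log₂(1.526000/1e-2) = log₂(152.6000) ≈ 7.2536.
Hence n = 8.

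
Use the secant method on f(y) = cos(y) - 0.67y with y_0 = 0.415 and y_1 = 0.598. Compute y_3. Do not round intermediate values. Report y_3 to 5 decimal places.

0.90858

f(y_0) = 0.637066, f(y_1) = 0.425803
y_2 = 0.598000 - (0.425803)·(0.598000 - 0.415000)/(0.425803 - (0.637066)) = 0.966839; f(y_2) = -0.079877
y_3 = 0.966839 - (-0.079877)·(0.966839 - 0.598000)/(-0.079877 - (0.425803)) = 0.908577; f(y_3) = 0.006122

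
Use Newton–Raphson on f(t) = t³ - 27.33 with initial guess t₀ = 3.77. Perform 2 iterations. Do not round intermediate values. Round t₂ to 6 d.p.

f'(t) = 3t²
t_0 = 3.770000: f = 26.252633, f' = 42.638700 → t_1 = 3.770000 - (26.252633)/(42.638700) = 3.154300
t_1 = 3.154300: f = 4.054060, f' = 29.848832 → t_2 = 3.154300 - (4.054060)/(29.848832) = 3.018481

3.018481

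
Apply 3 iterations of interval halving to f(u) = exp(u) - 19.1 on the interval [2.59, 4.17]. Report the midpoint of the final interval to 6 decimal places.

2.886250

f(2.590000) = -5.770228, f(4.170000) = 45.615452 (opposite signs)
step 1: m = 3.380000, f(m) = 10.270771 > 0 → root in [2.590000, 3.380000]
step 2: m = 2.985000, f(m) = 0.686502 > 0 → root in [2.590000, 2.985000]
step 3: m = 2.787500, f(m) = -2.859632 < 0 → root in [2.787500, 2.985000]
Midpoint of [2.787500, 2.985000] = 2.886250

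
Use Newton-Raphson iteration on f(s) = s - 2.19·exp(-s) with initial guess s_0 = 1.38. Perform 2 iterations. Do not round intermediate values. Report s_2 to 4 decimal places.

0.8943

Newton update: s ← s − f(s)/f'(s).
f'(s) = 1 + 2.19·exp(-s)
s_0 = 1.380000: f = 0.829043, f' = 1.550957 → s_1 = 1.380000 - (0.829043)/(1.550957) = 0.845464
s_1 = 0.845464: f = -0.094831, f' = 1.940295 → s_2 = 0.845464 - (-0.094831)/(1.940295) = 0.894338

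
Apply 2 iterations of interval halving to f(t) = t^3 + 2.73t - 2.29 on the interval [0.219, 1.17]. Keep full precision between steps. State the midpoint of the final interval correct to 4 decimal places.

0.8134

f(0.219000) = -1.681627, f(1.170000) = 2.505713 (opposite signs)
step 1: m = 0.694500, f(m) = -0.059037 < 0 → root in [0.694500, 1.170000]
step 2: m = 0.932250, f(m) = 1.065252 > 0 → root in [0.694500, 0.932250]
Midpoint of [0.694500, 0.932250] = 0.813375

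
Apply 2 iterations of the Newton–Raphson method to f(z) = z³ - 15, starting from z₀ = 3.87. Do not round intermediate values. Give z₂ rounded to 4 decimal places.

f'(z) = 3z²
z_0 = 3.870000: f = 42.960603, f' = 44.930700 → z_1 = 3.870000 - (42.960603)/(44.930700) = 2.913847
z_1 = 2.913847: f = 9.740042, f' = 25.471521 → z_2 = 2.913847 - (9.740042)/(25.471521) = 2.531458

2.5315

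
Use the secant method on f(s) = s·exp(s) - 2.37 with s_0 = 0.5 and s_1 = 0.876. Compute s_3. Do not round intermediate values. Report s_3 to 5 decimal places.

Secant update: s_(k+1) = s_k − f(s_k)·(s_k − s_(k-1))/(f(s_k) − f(s_(k-1))).
f(s_0) = -1.545639, f(s_1) = -0.266483
s_2 = 0.876000 - (-0.266483)·(0.876000 - 0.500000)/(-0.266483 - (-1.545639)) = 0.954331; f(s_2) = 0.108333
s_3 = 0.954331 - (0.108333)·(0.954331 - 0.876000)/(0.108333 - (-0.266483)) = 0.931691; f(s_3) = -0.004624

0.93169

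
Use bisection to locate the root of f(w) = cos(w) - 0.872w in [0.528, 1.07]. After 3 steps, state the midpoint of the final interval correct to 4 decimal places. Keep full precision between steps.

0.8329

f(0.528000) = 0.403400, f(1.070000) = -0.452916 (opposite signs)
step 1: m = 0.799000, f(m) = 0.000696 > 0 → root in [0.799000, 1.070000]
step 2: m = 0.934500, f(m) = -0.220663 < 0 → root in [0.799000, 0.934500]
step 3: m = 0.866750, f(m) = -0.108499 < 0 → root in [0.799000, 0.866750]
Midpoint of [0.799000, 0.866750] = 0.832875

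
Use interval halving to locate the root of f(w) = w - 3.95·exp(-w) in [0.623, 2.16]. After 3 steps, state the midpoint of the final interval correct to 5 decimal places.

1.10331

f(0.623000) = -1.495515, f(2.160000) = 1.704466 (opposite signs)
step 1: m = 1.391500, f(m) = 0.409127 > 0 → root in [0.623000, 1.391500]
step 2: m = 1.007250, f(m) = -0.435377 < 0 → root in [1.007250, 1.391500]
step 3: m = 1.199375, f(m) = 0.008914 > 0 → root in [1.007250, 1.199375]
Midpoint of [1.007250, 1.199375] = 1.103312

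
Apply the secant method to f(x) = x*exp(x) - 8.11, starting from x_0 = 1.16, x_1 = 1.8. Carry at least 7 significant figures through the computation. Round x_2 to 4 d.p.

1.5526

f(x_0) = -4.409677, f(x_1) = 2.779365
x_2 = 1.800000 - (2.779365)·(1.800000 - 1.160000)/(2.779365 - (-4.409677)) = 1.552569; f(x_2) = -0.776304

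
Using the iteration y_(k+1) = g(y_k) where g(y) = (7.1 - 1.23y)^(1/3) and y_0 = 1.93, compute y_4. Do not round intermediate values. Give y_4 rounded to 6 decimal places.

y_1 = g(1.930000) = 1.678164
y_2 = g(1.678164) = 1.714054
y_3 = g(1.714054) = 1.709031
y_4 = g(1.709031) = 1.709736

1.709736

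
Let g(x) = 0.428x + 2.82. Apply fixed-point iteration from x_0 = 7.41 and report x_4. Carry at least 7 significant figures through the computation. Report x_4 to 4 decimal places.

x_1 = g(7.410000) = 5.991480
x_2 = g(5.991480) = 5.384353
x_3 = g(5.384353) = 5.124503
x_4 = g(5.124503) = 5.013287

5.0133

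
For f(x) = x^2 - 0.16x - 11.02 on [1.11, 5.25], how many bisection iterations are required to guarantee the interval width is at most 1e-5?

Initial width b − a = 5.25 − 1.11 = 4.140000.
After n steps the width is (b−a)/2^n; need (b−a)/2^n ≤ 1e-5.
So n ≥ log₂(4.140000/1e-5) = log₂(414000.0000) ≈ 18.6593.
Hence n = 19.

19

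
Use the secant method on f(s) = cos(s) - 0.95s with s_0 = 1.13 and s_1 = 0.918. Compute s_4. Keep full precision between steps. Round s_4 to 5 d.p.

Secant update: s_(k+1) = s_k − f(s_k)·(s_k − s_(k-1))/(f(s_k) − f(s_(k-1))).
f(s_0) = -0.646840, f(s_1) = -0.264690
s_2 = 0.918000 - (-0.264690)·(0.918000 - 1.130000)/(-0.264690 - (-0.646840)) = 0.771162; f(s_2) = -0.015502
s_3 = 0.771162 - (-0.015502)·(0.771162 - 0.918000)/(-0.015502 - (-0.264690)) = 0.762027; f(s_3) = -0.000487
s_4 = 0.762027 - (-0.000487)·(0.762027 - 0.771162)/(-0.000487 - (-0.015502)) = 0.761730; f(s_4) = -0.000001

0.76173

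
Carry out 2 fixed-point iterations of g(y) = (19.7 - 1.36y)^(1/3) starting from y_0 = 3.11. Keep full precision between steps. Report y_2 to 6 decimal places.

y_1 = g(3.110000) = 2.491727
y_2 = g(2.491727) = 2.536077

2.536077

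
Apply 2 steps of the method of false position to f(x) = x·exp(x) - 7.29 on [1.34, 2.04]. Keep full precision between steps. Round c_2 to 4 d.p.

1.5292

False-position update: c = (a·f(b) − b·f(a))/(f(b) − f(a)); replace the endpoint whose sign matches f(c).
f(1.340000) = -2.172482, f(2.040000) = 8.398843
step 1: c = 1.483855, f(c) = -0.746329 < 0 → new bracket [1.483855, 2.040000]
step 2: c = 1.529241, f(c) = -0.233048 < 0 → new bracket [1.529241, 2.040000]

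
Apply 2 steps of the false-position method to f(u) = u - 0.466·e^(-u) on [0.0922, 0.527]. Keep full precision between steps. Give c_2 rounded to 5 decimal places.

0.33395

f(0.092200) = -0.332756, f(0.527000) = 0.251886
step 1: c = 0.339672, f(c) = 0.007878 > 0 → new bracket [0.092200, 0.339672]
step 2: c = 0.333948, f(c) = 0.000250 > 0 → new bracket [0.092200, 0.333948]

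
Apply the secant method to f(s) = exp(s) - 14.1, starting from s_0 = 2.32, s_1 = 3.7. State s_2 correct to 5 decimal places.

Secant update: s_(k+1) = s_k − f(s_k)·(s_k − s_(k-1))/(f(s_k) − f(s_(k-1))).
f(s_0) = -3.924326, f(s_1) = 26.347304
s_2 = 3.700000 - (26.347304)·(3.700000 - 2.320000)/(26.347304 - (-3.924326)) = 2.498899; f(s_2) = -1.930910

2.49890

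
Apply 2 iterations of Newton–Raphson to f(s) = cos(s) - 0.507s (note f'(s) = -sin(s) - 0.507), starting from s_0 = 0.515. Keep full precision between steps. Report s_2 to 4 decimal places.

s_0 = 0.515000: f = 0.609188, f' = -0.999535 → s_1 = 0.515000 - (0.609188)/(-0.999535) = 1.124471
s_1 = 1.124471: f = -0.138453, f' = -1.409039 → s_2 = 1.124471 - (-0.138453)/(-1.409039) = 1.026210

1.0262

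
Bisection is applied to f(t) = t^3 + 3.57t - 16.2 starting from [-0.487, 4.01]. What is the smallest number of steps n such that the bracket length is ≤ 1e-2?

Initial width b − a = 4.01 − -0.487 = 4.497000.
After n steps the width is (b−a)/2^n; need (b−a)/2^n ≤ 1e-2.
So n ≥ log₂(4.497000/1e-2) = log₂(449.7000) ≈ 8.8128.
Hence n = 9.

9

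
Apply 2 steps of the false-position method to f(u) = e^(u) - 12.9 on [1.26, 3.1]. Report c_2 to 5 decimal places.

2.46035

f(1.260000) = -9.374579, f(3.100000) = 9.297951
step 1: c = 2.183775, f(c) = -4.020232 < 0 → new bracket [2.183775, 3.100000]
step 2: c = 2.460347, f(c) = -1.191122 < 0 → new bracket [2.460347, 3.100000]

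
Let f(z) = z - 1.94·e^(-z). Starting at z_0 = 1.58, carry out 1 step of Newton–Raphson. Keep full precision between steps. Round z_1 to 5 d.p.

Newton update: z ← z − f(z)/f'(z).
f'(z) = 1 + 1.94·e^(-z)
z_0 = 1.580000: f = 1.180408, f' = 1.399592 → z_1 = 1.580000 - (1.180408)/(1.399592) = 0.736605

0.73661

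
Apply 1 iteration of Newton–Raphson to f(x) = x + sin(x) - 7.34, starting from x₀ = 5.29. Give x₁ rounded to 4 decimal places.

7.1579

f'(x) = 1 + cos(x)
x_0 = 5.290000: f = -2.887769, f' = 1.546024 → x_1 = 5.290000 - (-2.887769)/(1.546024) = 7.157868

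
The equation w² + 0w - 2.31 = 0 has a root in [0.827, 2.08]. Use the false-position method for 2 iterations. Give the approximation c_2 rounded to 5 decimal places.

f(0.827000) = -1.626071, f(2.080000) = 2.016400
step 1: c = 1.386364, f(c) = -0.387995 < 0 → new bracket [1.386364, 2.080000]
step 2: c = 1.498295, f(c) = -0.065111 < 0 → new bracket [1.498295, 2.080000]

1.49830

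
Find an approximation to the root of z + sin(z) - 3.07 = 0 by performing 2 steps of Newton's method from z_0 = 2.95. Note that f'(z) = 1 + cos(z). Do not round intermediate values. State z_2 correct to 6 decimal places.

z_0 = 2.950000: f = 0.070423, f' = 0.018298 → z_1 = 2.950000 - (0.070423)/(0.018298) = -0.898695
z_1 = -0.898695: f = -4.751211, f' = 1.622631 → z_2 = -0.898695 - (-4.751211)/(1.622631) = 2.029395

2.029395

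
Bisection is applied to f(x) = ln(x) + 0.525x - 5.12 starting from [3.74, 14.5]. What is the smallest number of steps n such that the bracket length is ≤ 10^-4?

Initial width b − a = 14.5 − 3.74 = 10.760000.
After n steps the width is (b−a)/2^n; need (b−a)/2^n ≤ 10^-4.
So n ≥ log₂(10.760000/10^-4) = log₂(107600.0000) ≈ 16.7153.
Hence n = 17.

17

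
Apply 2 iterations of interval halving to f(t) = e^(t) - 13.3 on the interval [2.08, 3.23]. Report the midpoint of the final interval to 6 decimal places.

2.511250

f(2.080000) = -5.295531, f(3.230000) = 11.979657 (opposite signs)
step 1: m = 2.655000, f(m) = 0.924986 > 0 → root in [2.080000, 2.655000]
step 2: m = 2.367500, f(m) = -2.629318 < 0 → root in [2.367500, 2.655000]
Midpoint of [2.367500, 2.655000] = 2.511250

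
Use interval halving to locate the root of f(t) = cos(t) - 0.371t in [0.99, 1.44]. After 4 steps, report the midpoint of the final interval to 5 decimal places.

1.14469

f(0.990000) = 0.181400, f(1.440000) = -0.403816 (opposite signs)
step 1: m = 1.215000, f(m) = -0.102428 < 0 → root in [0.990000, 1.215000]
step 2: m = 1.102500, f(m) = 0.042339 > 0 → root in [1.102500, 1.215000]
step 3: m = 1.158750, f(m) = -0.029411 < 0 → root in [1.102500, 1.158750]
step 4: m = 1.130625, f(m) = 0.006633 > 0 → root in [1.130625, 1.158750]
Midpoint of [1.130625, 1.158750] = 1.144687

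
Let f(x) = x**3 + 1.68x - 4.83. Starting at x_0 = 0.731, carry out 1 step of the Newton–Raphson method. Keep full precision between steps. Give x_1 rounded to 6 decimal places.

1.709136

Newton update: x ← x − f(x)/f'(x).
f'(x) = 3x**2 + 1.68
x_0 = 0.731000: f = -3.211302, f' = 3.283083 → x_1 = 0.731000 - (-3.211302)/(3.283083) = 1.709136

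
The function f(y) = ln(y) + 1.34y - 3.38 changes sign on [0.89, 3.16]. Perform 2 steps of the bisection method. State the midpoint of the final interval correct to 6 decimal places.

1.741250

f(0.890000) = -2.303934, f(3.160000) = 2.004972 (opposite signs)
step 1: m = 2.025000, f(m) = 0.039070 > 0 → root in [0.890000, 2.025000]
step 2: m = 1.457500, f(m) = -1.050227 < 0 → root in [1.457500, 2.025000]
Midpoint of [1.457500, 2.025000] = 1.741250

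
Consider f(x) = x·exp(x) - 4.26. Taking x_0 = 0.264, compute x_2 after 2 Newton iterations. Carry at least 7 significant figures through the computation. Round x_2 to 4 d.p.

f'(x) = (x + 1)·exp(x)
x_0 = 0.264000: f = -3.916238, f' = 1.645890 → x_1 = 0.264000 - (-3.916238)/(1.645890) = 2.643404
x_1 = 2.643404: f = 32.908891, f' = 51.229884 → x_2 = 2.643404 - (32.908891)/(51.229884) = 2.001028

2.0010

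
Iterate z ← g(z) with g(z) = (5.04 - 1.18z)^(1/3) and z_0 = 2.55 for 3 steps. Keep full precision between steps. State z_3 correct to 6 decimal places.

z_1 = g(2.550000) = 1.266397
z_2 = g(1.266397) = 1.524867
z_3 = g(1.524867) = 1.479827

1.479827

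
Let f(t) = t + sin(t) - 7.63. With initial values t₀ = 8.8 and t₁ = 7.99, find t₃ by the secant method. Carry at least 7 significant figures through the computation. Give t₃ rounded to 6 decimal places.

7.184477

f(t_0) = 1.754917, f(t_1) = 1.350764
t_2 = 7.990000 - (1.350764)·(7.990000 - 8.800000)/(1.350764 - (1.754917)) = 5.282814; f(t_2) = -3.188858
t_3 = 5.282814 - (-3.188858)·(5.282814 - 7.990000)/(-3.188858 - (1.350764)) = 7.184477; f(t_3) = 0.338606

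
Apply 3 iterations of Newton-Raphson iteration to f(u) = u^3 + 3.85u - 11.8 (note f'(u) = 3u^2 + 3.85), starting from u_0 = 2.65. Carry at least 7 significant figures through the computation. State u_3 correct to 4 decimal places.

1.7272

u_0 = 2.650000: f = 17.012125, f' = 24.917500 → u_1 = 2.650000 - (17.012125)/(24.917500) = 1.967262
u_1 = 1.967262: f = 3.387498, f' = 15.460359 → u_2 = 1.967262 - (3.387498)/(15.460359) = 1.748153
u_2 = 1.748153: f = 0.272817, f' = 13.018120 → u_3 = 1.748153 - (0.272817)/(13.018120) = 1.727197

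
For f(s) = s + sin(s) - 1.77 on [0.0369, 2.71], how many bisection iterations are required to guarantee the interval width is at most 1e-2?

9

Initial width b − a = 2.71 − 0.0369 = 2.673100.
After n steps the width is (b−a)/2^n; need (b−a)/2^n ≤ 1e-2.
So n ≥ log₂(2.673100/1e-2) = log₂(267.3100) ≈ 8.0624.
Hence n = 9.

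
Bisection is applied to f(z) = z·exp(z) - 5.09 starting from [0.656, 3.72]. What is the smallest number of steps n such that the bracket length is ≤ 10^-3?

Initial width b − a = 3.72 − 0.656 = 3.064000.
After n steps the width is (b−a)/2^n; need (b−a)/2^n ≤ 10^-3.
So n ≥ log₂(3.064000/10^-3) = log₂(3064.0000) ≈ 11.5812.
Hence n = 12.

12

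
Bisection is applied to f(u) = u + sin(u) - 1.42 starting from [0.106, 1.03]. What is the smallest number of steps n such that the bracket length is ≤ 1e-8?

Initial width b − a = 1.03 − 0.106 = 0.924000.
After n steps the width is (b−a)/2^n; need (b−a)/2^n ≤ 1e-8.
So n ≥ log₂(0.924000/1e-8) = log₂(92400000.0000) ≈ 26.4614.
Hence n = 27.

27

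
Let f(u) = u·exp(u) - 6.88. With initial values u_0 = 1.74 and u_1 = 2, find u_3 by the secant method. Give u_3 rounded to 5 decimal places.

Secant update: u_(k+1) = u_k − f(u_k)·(u_k − u_(k-1))/(f(u_k) − f(u_(k-1))).
f(u_0) = 3.033378, f(u_1) = 7.898112
u_2 = 2.000000 - (7.898112)·(2.000000 - 1.740000)/(7.898112 - (3.033378)) = 1.577878; f(u_2) = 0.764296
u_3 = 1.577878 - (0.764296)·(1.577878 - 2.000000)/(0.764296 - (7.898112)) = 1.532654; f(u_3) = 0.216873

1.53265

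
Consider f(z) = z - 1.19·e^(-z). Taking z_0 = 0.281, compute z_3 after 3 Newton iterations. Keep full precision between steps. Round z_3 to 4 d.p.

0.6323

f'(z) = 1 + 1.19·e^(-z)
z_0 = 0.281000: f = -0.617484, f' = 1.898484 → z_1 = 0.281000 - (-0.617484)/(1.898484) = 0.606251
z_1 = 0.606251: f = -0.042765, f' = 1.649016 → z_2 = 0.606251 - (-0.042765)/(1.649016) = 0.632185
z_2 = 0.632185: f = -0.000216, f' = 1.632401 → z_3 = 0.632185 - (-0.000216)/(1.632401) = 0.632317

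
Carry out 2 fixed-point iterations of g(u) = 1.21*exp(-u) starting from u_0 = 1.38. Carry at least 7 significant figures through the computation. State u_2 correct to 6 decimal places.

0.892446

u_1 = g(1.380000) = 0.304410
u_2 = g(0.304410) = 0.892446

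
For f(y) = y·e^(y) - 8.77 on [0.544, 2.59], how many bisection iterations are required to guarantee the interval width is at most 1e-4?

15

Initial width b − a = 2.59 − 0.544 = 2.046000.
After n steps the width is (b−a)/2^n; need (b−a)/2^n ≤ 1e-4.
So n ≥ log₂(2.046000/1e-4) = log₂(20460.0000) ≈ 14.3205.
Hence n = 15.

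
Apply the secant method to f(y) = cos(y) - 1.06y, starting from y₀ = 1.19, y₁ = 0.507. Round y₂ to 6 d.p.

0.694541

f(y_0) = -0.889740, f(y_1) = 0.336785
y_2 = 0.507000 - (0.336785)·(0.507000 - 1.190000)/(0.336785 - (-0.889740)) = 0.694541; f(y_2) = 0.032133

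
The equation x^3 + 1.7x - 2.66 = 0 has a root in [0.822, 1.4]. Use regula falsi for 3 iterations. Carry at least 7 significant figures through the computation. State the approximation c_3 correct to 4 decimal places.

0.9893

f(0.822000) = -0.707188, f(1.400000) = 2.464000
step 1: c = 0.950896, f(c) = -0.183672 < 0 → new bracket [0.950896, 1.400000]
step 2: c = 0.982051, f(c) = -0.043399 < 0 → new bracket [0.982051, 1.400000]
step 3: c = 0.989285, f(c) = -0.010017 < 0 → new bracket [0.989285, 1.400000]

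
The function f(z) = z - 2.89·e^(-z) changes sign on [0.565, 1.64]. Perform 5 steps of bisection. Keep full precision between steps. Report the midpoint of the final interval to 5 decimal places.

f(0.565000) = -1.077561, f(1.640000) = 1.079398 (opposite signs)
step 1: m = 1.102500, f(m) = 0.142905 > 0 → root in [0.565000, 1.102500]
step 2: m = 0.833750, f(m) = -0.421716 < 0 → root in [0.833750, 1.102500]
step 3: m = 0.968125, f(m) = -0.129481 < 0 → root in [0.968125, 1.102500]
step 4: m = 1.035313, f(m) = 0.009029 > 0 → root in [0.968125, 1.035313]
step 5: m = 1.001719, f(m) = -0.059627 < 0 → root in [1.001719, 1.035313]
Midpoint of [1.001719, 1.035313] = 1.018516

1.01852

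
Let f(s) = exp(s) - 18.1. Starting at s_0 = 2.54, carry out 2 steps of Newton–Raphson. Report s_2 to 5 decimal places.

f'(s) = exp(s)
s_0 = 2.540000: f = -5.420329, f' = 12.679671 → s_1 = 2.540000 - (-5.420329)/(12.679671) = 2.967482
s_1 = 2.967482: f = 1.342897, f' = 19.442897 → s_2 = 2.967482 - (1.342897)/(19.442897) = 2.898413

2.89841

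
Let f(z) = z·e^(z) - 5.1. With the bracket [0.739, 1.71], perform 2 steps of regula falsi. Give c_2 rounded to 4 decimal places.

1.2977

f(0.739000) = -3.552652, f(1.710000) = 4.354524
step 1: c = 1.175265, f(c) = -1.293315 < 0 → new bracket [1.175265, 1.710000]
step 2: c = 1.297716, f(c) = -0.349162 < 0 → new bracket [1.297716, 1.710000]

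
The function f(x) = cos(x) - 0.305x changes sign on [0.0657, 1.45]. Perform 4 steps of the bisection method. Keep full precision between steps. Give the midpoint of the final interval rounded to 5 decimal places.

f(0.065700) = 0.977804, f(1.450000) = -0.321747 (opposite signs)
step 1: m = 0.757850, f(m) = 0.495171 > 0 → root in [0.757850, 1.450000]
step 2: m = 1.103925, f(m) = 0.113398 > 0 → root in [1.103925, 1.450000]
step 3: m = 1.276963, f(m) = -0.099850 < 0 → root in [1.103925, 1.276963]
step 4: m = 1.190444, f(m) = 0.008163 > 0 → root in [1.190444, 1.276963]
Midpoint of [1.190444, 1.276963] = 1.233703

1.23370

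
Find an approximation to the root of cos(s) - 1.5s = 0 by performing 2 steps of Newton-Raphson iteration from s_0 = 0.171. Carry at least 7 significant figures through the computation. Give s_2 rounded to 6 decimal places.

0.563954

f'(s) = -sin(s) - 1.5
s_0 = 0.171000: f = 0.728915, f' = -1.670168 → s_1 = 0.171000 - (0.728915)/(-1.670168) = 0.607432
s_1 = 0.607432: f = -0.090032, f' = -2.070761 → s_2 = 0.607432 - (-0.090032)/(-2.070761) = 0.563954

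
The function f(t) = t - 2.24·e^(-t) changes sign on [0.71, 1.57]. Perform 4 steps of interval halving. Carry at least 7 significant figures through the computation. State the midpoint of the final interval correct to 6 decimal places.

0.898125

f(0.710000) = -0.391283, f(1.570000) = 1.103979 (opposite signs)
step 1: m = 1.140000, f(m) = 0.423605 > 0 → root in [0.710000, 1.140000]
step 2: m = 0.925000, f(m) = 0.036770 > 0 → root in [0.710000, 0.925000]
step 3: m = 0.817500, f(m) = -0.171536 < 0 → root in [0.817500, 0.925000]
step 4: m = 0.871250, f(m) = -0.066029 < 0 → root in [0.871250, 0.925000]
Midpoint of [0.871250, 0.925000] = 0.898125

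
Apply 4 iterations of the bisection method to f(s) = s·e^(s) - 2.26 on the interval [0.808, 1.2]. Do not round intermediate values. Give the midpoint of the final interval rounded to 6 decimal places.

f(0.808000) = -0.447319, f(1.200000) = 1.724140 (opposite signs)
step 1: m = 1.004000, f(m) = 0.480093 > 0 → root in [0.808000, 1.004000]
step 2: m = 0.906000, f(m) = -0.018189 < 0 → root in [0.906000, 1.004000]
step 3: m = 0.955000, f(m) = 0.221730 > 0 → root in [0.906000, 0.955000]
step 4: m = 0.930500, f(m) = 0.099540 > 0 → root in [0.906000, 0.930500]
Midpoint of [0.906000, 0.930500] = 0.918250

0.918250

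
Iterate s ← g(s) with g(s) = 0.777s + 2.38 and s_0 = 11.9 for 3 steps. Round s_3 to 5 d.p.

s_1 = g(11.900000) = 11.626300
s_2 = g(11.626300) = 11.413635
s_3 = g(11.413635) = 11.248394

11.24839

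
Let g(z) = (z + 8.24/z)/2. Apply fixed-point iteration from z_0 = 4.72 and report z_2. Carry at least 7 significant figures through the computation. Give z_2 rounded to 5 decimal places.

2.89085

z_1 = g(4.720000) = 3.232881
z_2 = g(3.232881) = 2.890846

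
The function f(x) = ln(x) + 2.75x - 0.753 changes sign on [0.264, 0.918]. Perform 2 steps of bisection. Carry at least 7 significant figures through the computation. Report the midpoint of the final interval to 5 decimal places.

f(0.264000) = -1.358806, f(0.918000) = 1.685942 (opposite signs)
step 1: m = 0.591000, f(m) = 0.346311 > 0 → root in [0.264000, 0.591000]
step 2: m = 0.427500, f(m) = -0.427176 < 0 → root in [0.427500, 0.591000]
Midpoint of [0.427500, 0.591000] = 0.509250

0.50925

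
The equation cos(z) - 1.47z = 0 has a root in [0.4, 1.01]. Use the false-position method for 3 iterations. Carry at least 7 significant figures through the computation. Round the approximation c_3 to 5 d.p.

f(0.400000) = 0.333061, f(1.010000) = -0.952839
step 1: c = 0.557996, f(c) = 0.028064 > 0 → new bracket [0.557996, 1.010000]
step 2: c = 0.570928, f(c) = 0.002136 > 0 → new bracket [0.570928, 1.010000]
step 3: c = 0.571910, f(c) = 0.000161 > 0 → new bracket [0.571910, 1.010000]

0.57191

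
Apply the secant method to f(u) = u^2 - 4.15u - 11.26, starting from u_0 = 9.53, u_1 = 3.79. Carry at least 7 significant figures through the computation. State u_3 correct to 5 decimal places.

f(u_0) = 40.011400, f(u_1) = -12.624400
u_2 = 3.790000 - (-12.624400)·(3.790000 - 9.530000)/(-12.624400 - (40.011400)) = 5.166707; f(u_2) = -6.006975
u_3 = 5.166707 - (-6.006975)·(5.166707 - 3.790000)/(-6.006975 - (-12.624400)) = 6.416414; f(u_3) = 3.282248

6.41641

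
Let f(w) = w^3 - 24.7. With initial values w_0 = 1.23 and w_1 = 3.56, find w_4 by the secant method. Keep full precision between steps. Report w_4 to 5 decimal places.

f(w_0) = -22.839133, f(w_1) = 20.418016
w_2 = 3.560000 - (20.418016)·(3.560000 - 1.230000)/(20.418016 - (-22.839133)) = 2.460205; f(w_2) = -9.809334
w_3 = 2.460205 - (-9.809334)·(2.460205 - 3.560000)/(-9.809334 - (20.418016)) = 2.817109; f(w_3) = -2.343130
w_4 = 2.817109 - (-2.343130)·(2.817109 - 2.460205)/(-2.343130 - (-9.809334)) = 2.929117; f(w_4) = 0.431015

2.92912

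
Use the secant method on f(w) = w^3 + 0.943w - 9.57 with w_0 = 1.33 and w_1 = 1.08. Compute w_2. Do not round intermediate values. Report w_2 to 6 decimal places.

2.452015

f(w_0) = -5.963173, f(w_1) = -7.291848
w_2 = 1.080000 - (-7.291848)·(1.080000 - 1.330000)/(-7.291848 - (-5.963173)) = 2.452015; f(w_2) = 7.484690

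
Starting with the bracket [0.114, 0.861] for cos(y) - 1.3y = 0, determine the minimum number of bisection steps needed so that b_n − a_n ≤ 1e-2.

Initial width b − a = 0.861 − 0.114 = 0.747000.
After n steps the width is (b−a)/2^n; need (b−a)/2^n ≤ 1e-2.
So n ≥ log₂(0.747000/1e-2) = log₂(74.7000) ≈ 6.2230.
Hence n = 7.

7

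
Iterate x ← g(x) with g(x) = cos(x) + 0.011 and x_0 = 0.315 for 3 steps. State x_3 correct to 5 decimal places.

0.84579

x_1 = g(0.315000) = 0.961796
x_2 = g(0.961796) = 0.583047
x_3 = g(0.583047) = 0.845789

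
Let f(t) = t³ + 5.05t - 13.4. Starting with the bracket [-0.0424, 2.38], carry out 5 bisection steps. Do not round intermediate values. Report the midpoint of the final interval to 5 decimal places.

1.66085

f(-0.042400) = -13.614196, f(2.380000) = 12.100272 (opposite signs)
step 1: m = 1.168800, f(m) = -5.900870 < 0 → root in [1.168800, 2.380000]
step 2: m = 1.774400, f(m) = 1.147410 > 0 → root in [1.168800, 1.774400]
step 3: m = 1.471600, f(m) = -2.781513 < 0 → root in [1.471600, 1.774400]
step 4: m = 1.623000, f(m) = -0.928659 < 0 → root in [1.623000, 1.774400]
step 5: m = 1.698700, f(m) = 0.080173 > 0 → root in [1.623000, 1.698700]
Midpoint of [1.623000, 1.698700] = 1.660850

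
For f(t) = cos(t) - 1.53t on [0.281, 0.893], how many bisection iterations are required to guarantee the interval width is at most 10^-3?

10

Initial width b − a = 0.893 − 0.281 = 0.612000.
After n steps the width is (b−a)/2^n; need (b−a)/2^n ≤ 10^-3.
So n ≥ log₂(0.612000/10^-3) = log₂(612.0000) ≈ 9.2574.
Hence n = 10.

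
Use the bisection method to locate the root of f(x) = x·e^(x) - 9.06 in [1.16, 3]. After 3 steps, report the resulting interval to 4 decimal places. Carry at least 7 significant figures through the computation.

[1.6200, 1.8500]

f(1.160000) = -5.359677, f(3.000000) = 51.196611 (opposite signs)
step 1: m = 2.080000, f(m) = 7.589295 > 0 → root in [1.160000, 2.080000]
step 2: m = 1.620000, f(m) = -0.873994 < 0 → root in [1.620000, 2.080000]
step 3: m = 1.850000, f(m) = 2.705666 > 0 → root in [1.620000, 1.850000]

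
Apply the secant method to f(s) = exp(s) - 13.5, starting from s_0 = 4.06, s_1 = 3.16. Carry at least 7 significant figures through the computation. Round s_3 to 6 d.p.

2.674000

Secant update: s_(k+1) = s_k − f(s_k)·(s_k − s_(k-1))/(f(s_k) − f(s_(k-1))).
f(s_0) = 44.474311, f(s_1) = 10.070596
s_2 = 3.160000 - (10.070596)·(3.160000 - 4.060000)/(10.070596 - (44.474311)) = 2.896554; f(s_2) = 4.611617
s_3 = 2.896554 - (4.611617)·(2.896554 - 3.160000)/(4.611617 - (10.070596)) = 2.674000; f(s_3) = 0.997848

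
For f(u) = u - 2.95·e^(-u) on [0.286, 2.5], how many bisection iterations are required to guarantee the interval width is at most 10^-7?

Initial width b − a = 2.5 − 0.286 = 2.214000.
After n steps the width is (b−a)/2^n; need (b−a)/2^n ≤ 10^-7.
So n ≥ log₂(2.214000/10^-7) = log₂(22140000.0000) ≈ 24.4002.
Hence n = 25.

25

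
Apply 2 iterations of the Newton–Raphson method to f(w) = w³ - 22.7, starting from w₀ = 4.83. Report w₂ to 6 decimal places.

2.965225

Newton update: w ← w − f(w)/f'(w).
f'(w) = 3w²
w_0 = 4.830000: f = 89.978587, f' = 69.986700 → w_1 = 4.830000 - (89.978587)/(69.986700) = 3.544347
w_1 = 3.544347: f = 21.825502, f' = 37.687194 → w_2 = 3.544347 - (21.825502)/(37.687194) = 2.965225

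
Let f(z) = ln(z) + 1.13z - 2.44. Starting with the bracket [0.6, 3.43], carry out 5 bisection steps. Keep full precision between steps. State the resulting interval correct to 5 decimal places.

[1.66125, 1.74969]

f(0.600000) = -2.272826, f(3.430000) = 2.668460 (opposite signs)
step 1: m = 2.015000, f(m) = 0.537569 > 0 → root in [0.600000, 2.015000]
step 2: m = 1.307500, f(m) = -0.694408 < 0 → root in [1.307500, 2.015000]
step 3: m = 1.661250, f(m) = -0.055217 < 0 → root in [1.661250, 2.015000]
step 4: m = 1.838125, f(m) = 0.245827 > 0 → root in [1.661250, 1.838125]
step 5: m = 1.749688, f(m) = 0.096584 > 0 → root in [1.661250, 1.749688]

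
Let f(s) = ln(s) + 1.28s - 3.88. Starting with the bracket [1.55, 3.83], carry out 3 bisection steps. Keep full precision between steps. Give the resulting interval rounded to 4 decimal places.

[2.1200, 2.4050]

f(1.550000) = -1.457745, f(3.830000) = 2.365265 (opposite signs)
step 1: m = 2.690000, f(m) = 0.552741 > 0 → root in [1.550000, 2.690000]
step 2: m = 2.120000, f(m) = -0.414984 < 0 → root in [2.120000, 2.690000]
step 3: m = 2.405000, f(m) = 0.075950 > 0 → root in [2.120000, 2.405000]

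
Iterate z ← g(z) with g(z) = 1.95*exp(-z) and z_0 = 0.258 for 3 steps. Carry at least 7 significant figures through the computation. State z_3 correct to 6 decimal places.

1.265631

z_1 = g(0.258000) = 1.506561
z_2 = g(1.506561) = 0.432259
z_3 = g(0.432259) = 1.265631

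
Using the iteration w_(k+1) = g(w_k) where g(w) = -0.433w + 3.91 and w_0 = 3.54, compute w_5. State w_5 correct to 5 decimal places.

2.71619

w_1 = g(3.540000) = 2.377180
w_2 = g(2.377180) = 2.880681
w_3 = g(2.880681) = 2.662665
w_4 = g(2.662665) = 2.757066
w_5 = g(2.757066) = 2.716190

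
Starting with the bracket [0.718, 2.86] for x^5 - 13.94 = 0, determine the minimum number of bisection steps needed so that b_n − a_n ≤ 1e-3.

12

Initial width b − a = 2.86 − 0.718 = 2.142000.
After n steps the width is (b−a)/2^n; need (b−a)/2^n ≤ 1e-3.
So n ≥ log₂(2.142000/1e-3) = log₂(2142.0000) ≈ 11.0647.
Hence n = 12.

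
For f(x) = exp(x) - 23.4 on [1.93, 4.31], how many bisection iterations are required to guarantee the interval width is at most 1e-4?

15

Initial width b − a = 4.31 − 1.93 = 2.380000.
After n steps the width is (b−a)/2^n; need (b−a)/2^n ≤ 1e-4.
So n ≥ log₂(2.380000/1e-4) = log₂(23800.0000) ≈ 14.5387.
Hence n = 15.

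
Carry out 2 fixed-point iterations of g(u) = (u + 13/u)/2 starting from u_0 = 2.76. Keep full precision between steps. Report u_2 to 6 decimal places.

3.607797

u_1 = g(2.760000) = 3.735072
u_2 = g(3.735072) = 3.607797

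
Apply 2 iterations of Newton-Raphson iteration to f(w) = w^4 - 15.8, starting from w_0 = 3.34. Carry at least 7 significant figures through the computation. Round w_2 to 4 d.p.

2.1802

f'(w) = 4w^3
w_0 = 3.340000: f = 108.647411, f' = 149.038816 → w_1 = 3.340000 - (108.647411)/(149.038816) = 2.611013
w_1 = 2.611013: f = 30.676766, f' = 71.201135 → w_2 = 2.611013 - (30.676766)/(71.201135) = 2.180166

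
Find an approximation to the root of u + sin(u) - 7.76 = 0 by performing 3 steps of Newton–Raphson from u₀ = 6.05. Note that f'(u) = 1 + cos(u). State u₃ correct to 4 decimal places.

7.0594

Newton update: u ← u − f(u)/f'(u).
u_0 = 6.050000: f = -1.941078, f' = 1.972935 → u_1 = 6.050000 - (-1.941078)/(1.972935) = 7.033853
u_1 = 7.033853: f = -0.044020, f' = 1.731234 → u_2 = 7.033853 - (-0.044020)/(1.731234) = 7.059280
u_2 = 7.059280: f = -0.000223, f' = 1.713655 → u_3 = 7.059280 - (-0.000223)/(1.713655) = 7.059410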